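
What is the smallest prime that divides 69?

3

69 is odd.
Digit sum 15, divisible by 3.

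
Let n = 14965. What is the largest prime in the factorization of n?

14965 = 5 · 2993
2993 = 41 · 73
73 is prime.
So 14965 = 5 · 41 · 73; the largest prime factor is 73.

73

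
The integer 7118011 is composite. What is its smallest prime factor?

7118011 is odd.
Digit sum 19, not divisible by 3.
Ends in 1: not divisible by 5.
7: 7118011 = 7·1016858 + 5
11: 7118011 = 11·647091 + 10
13: 7118011 = 13·547539 + 4
17: 7118011 = 17·418706 + 9
19: 7118011 = 19·374632 + 3
23: 7118011 = 23·309478 + 17
29: 7118011 = 29·245448 + 19
31: 7118011 = 31·229613 + 8
37: 7118011 = 37·192378 + 25
41: 7118011 = 41·173610 + 1
43: 7118011 = 43·165535 + 6
47: 7118011 = 47·151447 + 2
53: 7118011 = 53·134302 + 5
59: 7118011 = 59·120644 + 15
61: 7118011 = 61·116688 + 43
67: 7118011 = 67·106238 + 65
71: 7118011 = 71·100253 + 48
73: 7118011 = 73·97507

73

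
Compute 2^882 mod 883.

1

2^1 ≡ 2 (mod 883)
2^2 ≡ 2^2 = 4 ≡ 4 (mod 883)
2^4 ≡ 4^2 = 16 ≡ 16 (mod 883)
2^8 ≡ 16^2 = 256 ≡ 256 (mod 883)
2^16 ≡ 256^2 = 65536 ≡ 194 (mod 883)
2^32 ≡ 194^2 = 37636 ≡ 550 (mod 883)
2^64 ≡ 550^2 = 302500 ≡ 514 (mod 883)
2^128 ≡ 514^2 = 264196 ≡ 179 (mod 883)
2^256 ≡ 179^2 = 32041 ≡ 253 (mod 883)
2^512 ≡ 253^2 = 64009 ≡ 433 (mod 883)
882 = 512 + 256 + 64 + 32 + 16 + 2 in binary powers of 2.
So 2^882 ≡ 433 · 253 · 514 · 550 · 194 · 4 ≡ 1 (mod 883).
Since the result is 1, base 2 gives no evidence that 883 is composite.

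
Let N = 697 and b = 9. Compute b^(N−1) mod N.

9^1 ≡ 9 (mod 697)
9^2 ≡ 9^2 = 81 ≡ 81 (mod 697)
9^4 ≡ 81^2 = 6561 ≡ 288 (mod 697)
9^8 ≡ 288^2 = 82944 ≡ 1 (mod 697)
9^16 ≡ 1^2 = 1 ≡ 1 (mod 697)
9^32 ≡ 1^2 = 1 ≡ 1 (mod 697)
9^64 ≡ 1^2 = 1 ≡ 1 (mod 697)
9^128 ≡ 1^2 = 1 ≡ 1 (mod 697)
9^256 ≡ 1^2 = 1 ≡ 1 (mod 697)
9^512 ≡ 1^2 = 1 ≡ 1 (mod 697)
696 = 512 + 128 + 32 + 16 + 8 in binary powers of 2.
So 9^696 ≡ 1 · 1 · 1 · 1 · 1 ≡ 1 (mod 697).
Since the result is 1, base 9 gives no evidence that 697 is composite.

1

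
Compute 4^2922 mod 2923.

100

4^1 ≡ 4 (mod 2923)
4^2 ≡ 4^2 = 16 ≡ 16 (mod 2923)
4^4 ≡ 16^2 = 256 ≡ 256 (mod 2923)
4^8 ≡ 256^2 = 65536 ≡ 1230 (mod 2923)
4^16 ≡ 1230^2 = 1512900 ≡ 1709 (mod 2923)
4^32 ≡ 1709^2 = 2920681 ≡ 604 (mod 2923)
4^64 ≡ 604^2 = 364816 ≡ 2364 (mod 2923)
4^128 ≡ 2364^2 = 5588496 ≡ 2643 (mod 2923)
4^256 ≡ 2643^2 = 6985449 ≡ 2402 (mod 2923)
4^512 ≡ 2402^2 = 5769604 ≡ 2525 (mod 2923)
4^1024 ≡ 2525^2 = 6375625 ≡ 562 (mod 2923)
4^2048 ≡ 562^2 = 315844 ≡ 160 (mod 2923)
2922 = 2048 + 512 + 256 + 64 + 32 + 8 + 2 in binary powers of 2.
So 4^2922 ≡ 160 · 2525 · 2402 · 2364 · 604 · 1230 · 16 ≡ 100 (mod 2923).
Since 100 ≠ 1, base 4 is a Fermat witness: 2923 is composite.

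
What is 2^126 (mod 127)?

2^1 ≡ 2 (mod 127)
2^2 ≡ 2^2 = 4 ≡ 4 (mod 127)
2^4 ≡ 4^2 = 16 ≡ 16 (mod 127)
2^8 ≡ 16^2 = 256 ≡ 2 (mod 127)
2^16 ≡ 2^2 = 4 ≡ 4 (mod 127)
2^32 ≡ 4^2 = 16 ≡ 16 (mod 127)
2^64 ≡ 16^2 = 256 ≡ 2 (mod 127)
126 = 64 + 32 + 16 + 8 + 4 + 2 in binary powers of 2.
So 2^126 ≡ 2 · 16 · 4 · 2 · 16 · 4 ≡ 1 (mod 127).
Since the result is 1, base 2 gives no evidence that 127 is composite.

1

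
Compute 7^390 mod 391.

7^1 ≡ 7 (mod 391)
7^2 ≡ 7^2 = 49 ≡ 49 (mod 391)
7^4 ≡ 49^2 = 2401 ≡ 55 (mod 391)
7^8 ≡ 55^2 = 3025 ≡ 288 (mod 391)
7^16 ≡ 288^2 = 82944 ≡ 52 (mod 391)
7^32 ≡ 52^2 = 2704 ≡ 358 (mod 391)
7^64 ≡ 358^2 = 128164 ≡ 307 (mod 391)
7^128 ≡ 307^2 = 94249 ≡ 18 (mod 391)
7^256 ≡ 18^2 = 324 ≡ 324 (mod 391)
390 = 256 + 128 + 4 + 2 in binary powers of 2.
So 7^390 ≡ 324 · 18 · 55 · 49 ≡ 213 (mod 391).
Since 213 ≠ 1, base 7 is a Fermat witness: 391 is composite.

213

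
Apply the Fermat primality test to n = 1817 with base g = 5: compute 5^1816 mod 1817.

5^1 ≡ 5 (mod 1817)
5^2 ≡ 5^2 = 25 ≡ 25 (mod 1817)
5^4 ≡ 25^2 = 625 ≡ 625 (mod 1817)
5^8 ≡ 625^2 = 390625 ≡ 1787 (mod 1817)
5^16 ≡ 1787^2 = 3193369 ≡ 900 (mod 1817)
5^32 ≡ 900^2 = 810000 ≡ 1435 (mod 1817)
5^64 ≡ 1435^2 = 2059225 ≡ 564 (mod 1817)
5^128 ≡ 564^2 = 318096 ≡ 121 (mod 1817)
5^256 ≡ 121^2 = 14641 ≡ 105 (mod 1817)
5^512 ≡ 105^2 = 11025 ≡ 123 (mod 1817)
5^1024 ≡ 123^2 = 15129 ≡ 593 (mod 1817)
1816 = 1024 + 512 + 256 + 16 + 8 in binary powers of 2.
So 5^1816 ≡ 593 · 123 · 105 · 900 · 1787 ≡ 1053 (mod 1817).
Since 1053 ≠ 1, base 5 is a Fermat witness: 1817 is composite.

1053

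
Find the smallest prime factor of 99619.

13

99619 is odd.
Digit sum 34, not divisible by 3.
Ends in 9: not divisible by 5.
7: 99619 = 7·14231 + 2
11: 99619 = 11·9056 + 3
13: 99619 = 13·7663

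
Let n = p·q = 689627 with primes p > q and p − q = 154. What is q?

Since p = q + 154, we have 689627 = q(q + 154), so q² + 154q − 689627 = 0.
Discriminant: 154² + 4·689627 = 23716 + 2758508 = 2782224; √2782224 = 1668.
q = (−154 + 1668)/2 = 757, and p = q + 154 = 911.
Check: 757 · 911 = 689627.

757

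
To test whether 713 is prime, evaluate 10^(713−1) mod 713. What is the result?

485

10^1 ≡ 10 (mod 713)
10^2 ≡ 10^2 = 100 ≡ 100 (mod 713)
10^4 ≡ 100^2 = 10000 ≡ 18 (mod 713)
10^8 ≡ 18^2 = 324 ≡ 324 (mod 713)
10^16 ≡ 324^2 = 104976 ≡ 165 (mod 713)
10^32 ≡ 165^2 = 27225 ≡ 131 (mod 713)
10^64 ≡ 131^2 = 17161 ≡ 49 (mod 713)
10^128 ≡ 49^2 = 2401 ≡ 262 (mod 713)
10^256 ≡ 262^2 = 68644 ≡ 196 (mod 713)
10^512 ≡ 196^2 = 38416 ≡ 627 (mod 713)
712 = 512 + 128 + 64 + 8 in binary powers of 2.
So 10^712 ≡ 627 · 262 · 49 · 324 ≡ 485 (mod 713).
Since 485 ≠ 1, base 10 is a Fermat witness: 713 is composite.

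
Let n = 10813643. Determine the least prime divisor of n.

10813643 is odd.
Digit sum 26, not divisible by 3.
Ends in 3: not divisible by 5.
7: 10813643 = 7·1544806 + 1
11: 10813643 = 11·983058 + 5
13: 10813643 = 13·831818 + 9
17: 10813643 = 17·636096 + 11
19: 10813643 = 19·569139 + 2
23: 10813643 = 23·470158 + 9
29: 10813643 = 29·372884 + 7
31: 10813643 = 31·348827 + 6
37: 10813643 = 37·292260 + 23
41: 10813643 = 41·263747 + 16
43: 10813643 = 43·251480 + 3
47: 10813643 = 47·230077 + 24
53: 10813643 = 53·204031

53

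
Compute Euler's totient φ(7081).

6912

Factor: 7081 = 73 · 97.
φ(7081) = (73−1) · (97−1) = 72 · 96 = 6912.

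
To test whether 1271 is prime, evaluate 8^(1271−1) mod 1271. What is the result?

1024

8^1 ≡ 8 (mod 1271)
8^2 ≡ 8^2 = 64 ≡ 64 (mod 1271)
8^4 ≡ 64^2 = 4096 ≡ 283 (mod 1271)
8^8 ≡ 283^2 = 80089 ≡ 16 (mod 1271)
8^16 ≡ 16^2 = 256 ≡ 256 (mod 1271)
8^32 ≡ 256^2 = 65536 ≡ 715 (mod 1271)
8^64 ≡ 715^2 = 511225 ≡ 283 (mod 1271)
8^128 ≡ 283^2 = 80089 ≡ 16 (mod 1271)
8^256 ≡ 16^2 = 256 ≡ 256 (mod 1271)
8^512 ≡ 256^2 = 65536 ≡ 715 (mod 1271)
8^1024 ≡ 715^2 = 511225 ≡ 283 (mod 1271)
1270 = 1024 + 128 + 64 + 32 + 16 + 4 + 2 in binary powers of 2.
So 8^1270 ≡ 283 · 16 · 283 · 715 · 256 · 283 · 64 ≡ 1024 (mod 1271).
Since 1024 ≠ 1, base 8 is a Fermat witness: 1271 is composite.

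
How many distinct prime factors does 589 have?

589 = 19 · 31
589 = 19 · 31, which has 2 distinct prime factors.

2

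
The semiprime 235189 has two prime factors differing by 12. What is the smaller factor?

479

Since p = q + 12, we have 235189 = q(q + 12), so q² + 12q − 235189 = 0.
Discriminant: 12² + 4·235189 = 144 + 940756 = 940900; √940900 = 970.
q = (−12 + 970)/2 = 479, and p = q + 12 = 491.
Check: 479 · 491 = 235189.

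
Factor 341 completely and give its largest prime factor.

31

341 = 11 · 31
31 is prime.
So 341 = 11 · 31; the largest prime factor is 31.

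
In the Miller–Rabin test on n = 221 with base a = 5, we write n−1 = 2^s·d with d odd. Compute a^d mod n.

221 − 1 = 220 = 2^2 · 55, so d = 55.
5^1 ≡ 5 (mod 221)
5^2 ≡ 5^2 = 25 ≡ 25 (mod 221)
5^4 ≡ 25^2 = 625 ≡ 183 (mod 221)
5^8 ≡ 183^2 = 33489 ≡ 118 (mod 221)
5^16 ≡ 118^2 = 13924 ≡ 1 (mod 221)
5^32 ≡ 1^2 = 1 ≡ 1 (mod 221)
55 = 32 + 16 + 4 + 2 + 1 in binary powers of 2.
So 5^55 ≡ 1 · 1 · 183 · 25 · 5 ≡ 112 (mod 221).
Squaring chain: 112 → 168; never reaches −1, so base 5 is a Miller–Rabin witness that 221 is composite.

112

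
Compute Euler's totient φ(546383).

Factor: 546383 = 19 · 149 · 193.
φ(546383) = (19−1) · (149−1) · (193−1) = 18 · 148 · 192 = 511488.

511488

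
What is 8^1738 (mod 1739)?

159

8^1 ≡ 8 (mod 1739)
8^2 ≡ 8^2 = 64 ≡ 64 (mod 1739)
8^4 ≡ 64^2 = 4096 ≡ 618 (mod 1739)
8^8 ≡ 618^2 = 381924 ≡ 1083 (mod 1739)
8^16 ≡ 1083^2 = 1172889 ≡ 803 (mod 1739)
8^32 ≡ 803^2 = 644809 ≡ 1379 (mod 1739)
8^64 ≡ 1379^2 = 1901641 ≡ 914 (mod 1739)
8^128 ≡ 914^2 = 835396 ≡ 676 (mod 1739)
8^256 ≡ 676^2 = 456976 ≡ 1358 (mod 1739)
8^512 ≡ 1358^2 = 1844164 ≡ 824 (mod 1739)
8^1024 ≡ 824^2 = 678976 ≡ 766 (mod 1739)
1738 = 1024 + 512 + 128 + 64 + 8 + 2 in binary powers of 2.
So 8^1738 ≡ 766 · 824 · 676 · 914 · 1083 · 64 ≡ 159 (mod 1739).
Since 159 ≠ 1, base 8 is a Fermat witness: 1739 is composite.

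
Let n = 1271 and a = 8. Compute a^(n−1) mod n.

8^1 ≡ 8 (mod 1271)
8^2 ≡ 8^2 = 64 ≡ 64 (mod 1271)
8^4 ≡ 64^2 = 4096 ≡ 283 (mod 1271)
8^8 ≡ 283^2 = 80089 ≡ 16 (mod 1271)
8^16 ≡ 16^2 = 256 ≡ 256 (mod 1271)
8^32 ≡ 256^2 = 65536 ≡ 715 (mod 1271)
8^64 ≡ 715^2 = 511225 ≡ 283 (mod 1271)
8^128 ≡ 283^2 = 80089 ≡ 16 (mod 1271)
8^256 ≡ 16^2 = 256 ≡ 256 (mod 1271)
8^512 ≡ 256^2 = 65536 ≡ 715 (mod 1271)
8^1024 ≡ 715^2 = 511225 ≡ 283 (mod 1271)
1270 = 1024 + 128 + 64 + 32 + 16 + 4 + 2 in binary powers of 2.
So 8^1270 ≡ 283 · 16 · 283 · 715 · 256 · 283 · 64 ≡ 1024 (mod 1271).
Since 1024 ≠ 1, base 8 is a Fermat witness: 1271 is composite.

1024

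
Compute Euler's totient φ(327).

216

Factor: 327 = 3 · 109.
φ(327) = (3−1) · (109−1) = 2 · 108 = 216.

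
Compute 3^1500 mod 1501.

3^1 ≡ 3 (mod 1501)
3^2 ≡ 3^2 = 9 ≡ 9 (mod 1501)
3^4 ≡ 9^2 = 81 ≡ 81 (mod 1501)
3^8 ≡ 81^2 = 6561 ≡ 557 (mod 1501)
3^16 ≡ 557^2 = 310249 ≡ 1043 (mod 1501)
3^32 ≡ 1043^2 = 1087849 ≡ 1125 (mod 1501)
3^64 ≡ 1125^2 = 1265625 ≡ 282 (mod 1501)
3^128 ≡ 282^2 = 79524 ≡ 1472 (mod 1501)
3^256 ≡ 1472^2 = 2166784 ≡ 841 (mod 1501)
3^512 ≡ 841^2 = 707281 ≡ 310 (mod 1501)
3^1024 ≡ 310^2 = 96100 ≡ 36 (mod 1501)
1500 = 1024 + 256 + 128 + 64 + 16 + 8 + 4 in binary powers of 2.
So 3^1500 ≡ 36 · 841 · 1472 · 282 · 1043 · 557 · 81 ≡ 539 (mod 1501).
Since 539 ≠ 1, base 3 is a Fermat witness: 1501 is composite.

539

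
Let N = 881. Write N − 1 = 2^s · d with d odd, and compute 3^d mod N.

881 − 1 = 880 = 2^4 · 55, so d = 55.
3^1 ≡ 3 (mod 881)
3^2 ≡ 3^2 = 9 ≡ 9 (mod 881)
3^4 ≡ 9^2 = 81 ≡ 81 (mod 881)
3^8 ≡ 81^2 = 6561 ≡ 394 (mod 881)
3^16 ≡ 394^2 = 155236 ≡ 180 (mod 881)
3^32 ≡ 180^2 = 32400 ≡ 684 (mod 881)
55 = 32 + 16 + 4 + 2 + 1 in binary powers of 2.
So 3^55 ≡ 684 · 180 · 81 · 9 · 3 ≡ 767 (mod 881).
Squaring chain: 767 → 662 → 387 → 880; reaches −1, so base 3 does not prove 881 composite.

767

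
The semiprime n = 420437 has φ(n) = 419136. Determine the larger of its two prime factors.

709

φ(n) = (p−1)(q−1) = n − (p+q) + 1, so p + q = 420437 − 419136 + 1 = 1302.
p and q are the roots of t² − 1302t + 420437 = 0.
Discriminant: 1302² − 4·420437 = 1695204 − 1681748 = 13456; √13456 = 116.
q = (1302 − 116)/2 = 593, p = (1302 + 116)/2 = 709.
Check: 593 · 709 = 420437.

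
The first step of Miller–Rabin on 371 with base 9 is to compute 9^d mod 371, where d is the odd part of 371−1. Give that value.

371 − 1 = 370 = 2^1 · 185, so d = 185.
9^1 ≡ 9 (mod 371)
9^2 ≡ 9^2 = 81 ≡ 81 (mod 371)
9^4 ≡ 81^2 = 6561 ≡ 254 (mod 371)
9^8 ≡ 254^2 = 64516 ≡ 333 (mod 371)
9^16 ≡ 333^2 = 110889 ≡ 331 (mod 371)
9^32 ≡ 331^2 = 109561 ≡ 116 (mod 371)
9^64 ≡ 116^2 = 13456 ≡ 100 (mod 371)
9^128 ≡ 100^2 = 10000 ≡ 354 (mod 371)
185 = 128 + 32 + 16 + 8 + 1 in binary powers of 2.
So 9^185 ≡ 354 · 116 · 331 · 333 · 9 ≡ 305 (mod 371).
Squaring chain: 305; never reaches −1, so base 9 is a Miller–Rabin witness that 371 is composite.

305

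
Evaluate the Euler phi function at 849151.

Factor: 849151 = 41 · 139 · 149.
φ(849151) = (41−1) · (139−1) · (149−1) = 40 · 138 · 148 = 816960.

816960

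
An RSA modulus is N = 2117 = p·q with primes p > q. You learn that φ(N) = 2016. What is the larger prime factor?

73

φ(n) = (p−1)(q−1) = n − (p+q) + 1, so p + q = 2117 − 2016 + 1 = 102.
p and q are the roots of t² − 102t + 2117 = 0.
Discriminant: 102² − 4·2117 = 10404 − 8468 = 1936; √1936 = 44.
q = (102 − 44)/2 = 29, p = (102 + 44)/2 = 73.
Check: 29 · 73 = 2117.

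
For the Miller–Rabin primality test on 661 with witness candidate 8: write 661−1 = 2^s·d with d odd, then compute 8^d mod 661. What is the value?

661 − 1 = 660 = 2^2 · 165, so d = 165.
8^1 ≡ 8 (mod 661)
8^2 ≡ 8^2 = 64 ≡ 64 (mod 661)
8^4 ≡ 64^2 = 4096 ≡ 130 (mod 661)
8^8 ≡ 130^2 = 16900 ≡ 375 (mod 661)
8^16 ≡ 375^2 = 140625 ≡ 493 (mod 661)
8^32 ≡ 493^2 = 243049 ≡ 462 (mod 661)
8^64 ≡ 462^2 = 213444 ≡ 602 (mod 661)
8^128 ≡ 602^2 = 362404 ≡ 176 (mod 661)
165 = 128 + 32 + 4 + 1 in binary powers of 2.
So 8^165 ≡ 176 · 462 · 130 · 8 ≡ 106 (mod 661).
Squaring chain: 106 → 660; reaches −1, so base 8 does not prove 661 composite.

106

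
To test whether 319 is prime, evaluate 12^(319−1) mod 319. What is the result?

144

12^1 ≡ 12 (mod 319)
12^2 ≡ 12^2 = 144 ≡ 144 (mod 319)
12^4 ≡ 144^2 = 20736 ≡ 1 (mod 319)
12^8 ≡ 1^2 = 1 ≡ 1 (mod 319)
12^16 ≡ 1^2 = 1 ≡ 1 (mod 319)
12^32 ≡ 1^2 = 1 ≡ 1 (mod 319)
12^64 ≡ 1^2 = 1 ≡ 1 (mod 319)
12^128 ≡ 1^2 = 1 ≡ 1 (mod 319)
12^256 ≡ 1^2 = 1 ≡ 1 (mod 319)
318 = 256 + 32 + 16 + 8 + 4 + 2 in binary powers of 2.
So 12^318 ≡ 1 · 1 · 1 · 1 · 1 · 144 ≡ 144 (mod 319).
Since 144 ≠ 1, base 12 is a Fermat witness: 319 is composite.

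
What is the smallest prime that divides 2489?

19

2489 is odd.
Digit sum 23, not divisible by 3.
Ends in 9: not divisible by 5.
7: 2489 = 7·355 + 4
11: 2489 = 11·226 + 3
13: 2489 = 13·191 + 6
17: 2489 = 17·146 + 7
19: 2489 = 19·131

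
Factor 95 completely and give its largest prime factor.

95 = 5 · 19
19 is prime.
So 95 = 5 · 19; the largest prime factor is 19.

19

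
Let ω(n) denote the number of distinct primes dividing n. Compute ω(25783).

3

25783 = 19 · 1357
1357 = 23 · 59
25783 = 19 · 23 · 59, which has 3 distinct prime factors.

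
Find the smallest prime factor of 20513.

20513 is odd.
Digit sum 11, not divisible by 3.
Ends in 3: not divisible by 5.
7: 20513 = 7·2930 + 3
11: 20513 = 11·1864 + 9
13: 20513 = 13·1577 + 12
17: 20513 = 17·1206 + 11
19: 20513 = 19·1079 + 12
23: 20513 = 23·891 + 20
29: 20513 = 29·707 + 10
31: 20513 = 31·661 + 22
37: 20513 = 37·554 + 15
41: 20513 = 41·500 + 13
43: 20513 = 43·477 + 2
47: 20513 = 47·436 + 21
53: 20513 = 53·387 + 2
59: 20513 = 59·347 + 40
61: 20513 = 61·336 + 17
67: 20513 = 67·306 + 11
71: 20513 = 71·288 + 65
73: 20513 = 73·281

73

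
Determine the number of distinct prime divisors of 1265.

1265 = 5 · 253
253 = 11 · 23
1265 = 5 · 11 · 23, which has 3 distinct prime factors.

3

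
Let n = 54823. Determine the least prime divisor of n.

73

54823 is odd.
Digit sum 22, not divisible by 3.
Ends in 3: not divisible by 5.
7: 54823 = 7·7831 + 6
11: 54823 = 11·4983 + 10
13: 54823 = 13·4217 + 2
17: 54823 = 17·3224 + 15
19: 54823 = 19·2885 + 8
23: 54823 = 23·2383 + 14
29: 54823 = 29·1890 + 13
31: 54823 = 31·1768 + 15
37: 54823 = 37·1481 + 26
41: 54823 = 41·1337 + 6
43: 54823 = 43·1274 + 41
47: 54823 = 47·1166 + 21
53: 54823 = 53·1034 + 21
59: 54823 = 59·929 + 12
61: 54823 = 61·898 + 45
67: 54823 = 67·818 + 17
71: 54823 = 71·772 + 11
73: 54823 = 73·751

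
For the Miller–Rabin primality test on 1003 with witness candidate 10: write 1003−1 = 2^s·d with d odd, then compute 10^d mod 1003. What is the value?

1003 − 1 = 1002 = 2^1 · 501, so d = 501.
10^1 ≡ 10 (mod 1003)
10^2 ≡ 10^2 = 100 ≡ 100 (mod 1003)
10^4 ≡ 100^2 = 10000 ≡ 973 (mod 1003)
10^8 ≡ 973^2 = 946729 ≡ 900 (mod 1003)
10^16 ≡ 900^2 = 810000 ≡ 579 (mod 1003)
10^32 ≡ 579^2 = 335241 ≡ 239 (mod 1003)
10^64 ≡ 239^2 = 57121 ≡ 953 (mod 1003)
10^128 ≡ 953^2 = 908209 ≡ 494 (mod 1003)
10^256 ≡ 494^2 = 244036 ≡ 307 (mod 1003)
501 = 256 + 128 + 64 + 32 + 16 + 4 + 1 in binary powers of 2.
So 10^501 ≡ 307 · 494 · 953 · 239 · 579 · 973 · 10 ≡ 516 (mod 1003).
Squaring chain: 516; never reaches −1, so base 10 is a Miller–Rabin witness that 1003 is composite.

516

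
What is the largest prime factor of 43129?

43129 = 17 · 2537
2537 = 43 · 59
59 is prime.
So 43129 = 17 · 43 · 59; the largest prime factor is 59.

59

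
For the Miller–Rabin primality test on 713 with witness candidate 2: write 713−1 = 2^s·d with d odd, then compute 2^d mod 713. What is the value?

140

713 − 1 = 712 = 2^3 · 89, so d = 89.
2^1 ≡ 2 (mod 713)
2^2 ≡ 2^2 = 4 ≡ 4 (mod 713)
2^4 ≡ 4^2 = 16 ≡ 16 (mod 713)
2^8 ≡ 16^2 = 256 ≡ 256 (mod 713)
2^16 ≡ 256^2 = 65536 ≡ 653 (mod 713)
2^32 ≡ 653^2 = 426409 ≡ 35 (mod 713)
2^64 ≡ 35^2 = 1225 ≡ 512 (mod 713)
89 = 64 + 16 + 8 + 1 in binary powers of 2.
So 2^89 ≡ 512 · 653 · 256 · 2 ≡ 140 (mod 713).
Squaring chain: 140 → 349 → 591; never reaches −1, so base 2 is a Miller–Rabin witness that 713 is composite.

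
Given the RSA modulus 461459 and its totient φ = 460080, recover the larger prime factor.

φ(n) = (p−1)(q−1) = n − (p+q) + 1, so p + q = 461459 − 460080 + 1 = 1380.
p and q are the roots of t² − 1380t + 461459 = 0.
Discriminant: 1380² − 4·461459 = 1904400 − 1845836 = 58564; √58564 = 242.
q = (1380 − 242)/2 = 569, p = (1380 + 242)/2 = 811.
Check: 569 · 811 = 461459.

811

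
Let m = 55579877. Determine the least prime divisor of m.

89

55579877 is odd.
Digit sum 53, not divisible by 3.
Ends in 7: not divisible by 5.
7: 55579877 = 7·7939982 + 3
11: 55579877 = 11·5052716 + 1
13: 55579877 = 13·4275375 + 2
17: 55579877 = 17·3269404 + 9
19: 55579877 = 19·2925256 + 13
23: 55579877 = 23·2416516 + 9
29: 55579877 = 29·1916547 + 14
31: 55579877 = 31·1792899 + 8
37: 55579877 = 37·1502158 + 31
41: 55579877 = 41·1355606 + 31
43: 55579877 = 43·1292555 + 12
47: 55579877 = 47·1182550 + 27
53: 55579877 = 53·1048676 + 49
59: 55579877 = 59·942031 + 48
61: 55579877 = 61·911145 + 32
67: 55579877 = 67·829550 + 27
71: 55579877 = 71·782815 + 12
73: 55579877 = 73·761368 + 13
79: 55579877 = 79·703542 + 59
83: 55579877 = 83·669637 + 6
89: 55579877 = 89·624493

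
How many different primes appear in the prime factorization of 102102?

102102 = 2 · 51051
51051 = 3 · 17017
17017 = 7 · 2431
2431 = 11 · 221
221 = 13 · 17
102102 = 2 · 3 · 7 · 11 · 13 · 17, which has 6 distinct prime factors.

6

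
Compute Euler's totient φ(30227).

29880

Factor: 30227 = 167 · 181.
φ(30227) = (167−1) · (181−1) = 166 · 180 = 29880.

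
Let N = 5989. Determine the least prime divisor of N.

53

5989 is odd.
Digit sum 31, not divisible by 3.
Ends in 9: not divisible by 5.
7: 5989 = 7·855 + 4
11: 5989 = 11·544 + 5
13: 5989 = 13·460 + 9
17: 5989 = 17·352 + 5
19: 5989 = 19·315 + 4
23: 5989 = 23·260 + 9
29: 5989 = 29·206 + 15
31: 5989 = 31·193 + 6
37: 5989 = 37·161 + 32
41: 5989 = 41·146 + 3
43: 5989 = 43·139 + 12
47: 5989 = 47·127 + 20
53: 5989 = 53·113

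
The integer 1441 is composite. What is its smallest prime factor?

11

1441 is odd.
Digit sum 10, not divisible by 3.
Ends in 1: not divisible by 5.
7: 1441 = 7·205 + 6
11: 1441 = 11·131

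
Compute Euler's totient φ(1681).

Factor: 1681 = 41^2.
φ(1681) = 41^1·(41−1) = 1640.

1640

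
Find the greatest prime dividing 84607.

73

84607 = 19 · 4453
4453 = 61 · 73
73 is prime.
So 84607 = 19 · 61 · 73; the largest prime factor is 73.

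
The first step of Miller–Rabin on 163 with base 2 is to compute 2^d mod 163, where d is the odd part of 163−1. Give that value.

162

163 − 1 = 162 = 2^1 · 81, so d = 81.
2^1 ≡ 2 (mod 163)
2^2 ≡ 2^2 = 4 ≡ 4 (mod 163)
2^4 ≡ 4^2 = 16 ≡ 16 (mod 163)
2^8 ≡ 16^2 = 256 ≡ 93 (mod 163)
2^16 ≡ 93^2 = 8649 ≡ 10 (mod 163)
2^32 ≡ 10^2 = 100 ≡ 100 (mod 163)
2^64 ≡ 100^2 = 10000 ≡ 57 (mod 163)
81 = 64 + 16 + 1 in binary powers of 2.
So 2^81 ≡ 57 · 10 · 2 ≡ 162 (mod 163).
Since 2^d ≡ 162 (mod 163), base 2 does not prove 163 composite.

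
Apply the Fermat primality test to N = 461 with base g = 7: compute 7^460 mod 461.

7^1 ≡ 7 (mod 461)
7^2 ≡ 7^2 = 49 ≡ 49 (mod 461)
7^4 ≡ 49^2 = 2401 ≡ 96 (mod 461)
7^8 ≡ 96^2 = 9216 ≡ 457 (mod 461)
7^16 ≡ 457^2 = 208849 ≡ 16 (mod 461)
7^32 ≡ 16^2 = 256 ≡ 256 (mod 461)
7^64 ≡ 256^2 = 65536 ≡ 74 (mod 461)
7^128 ≡ 74^2 = 5476 ≡ 405 (mod 461)
7^256 ≡ 405^2 = 164025 ≡ 370 (mod 461)
460 = 256 + 128 + 64 + 8 + 4 in binary powers of 2.
So 7^460 ≡ 370 · 405 · 74 · 457 · 96 ≡ 1 (mod 461).
Since the result is 1, base 7 gives no evidence that 461 is composite.

1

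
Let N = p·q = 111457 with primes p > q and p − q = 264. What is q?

Since p = q + 264, we have 111457 = q(q + 264), so q² + 264q − 111457 = 0.
Discriminant: 264² + 4·111457 = 69696 + 445828 = 515524; √515524 = 718.
q = (−264 + 718)/2 = 227, and p = q + 264 = 491.
Check: 227 · 491 = 111457.

227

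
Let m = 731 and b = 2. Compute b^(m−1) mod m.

2^1 ≡ 2 (mod 731)
2^2 ≡ 2^2 = 4 ≡ 4 (mod 731)
2^4 ≡ 4^2 = 16 ≡ 16 (mod 731)
2^8 ≡ 16^2 = 256 ≡ 256 (mod 731)
2^16 ≡ 256^2 = 65536 ≡ 477 (mod 731)
2^32 ≡ 477^2 = 227529 ≡ 188 (mod 731)
2^64 ≡ 188^2 = 35344 ≡ 256 (mod 731)
2^128 ≡ 256^2 = 65536 ≡ 477 (mod 731)
2^256 ≡ 477^2 = 227529 ≡ 188 (mod 731)
2^512 ≡ 188^2 = 35344 ≡ 256 (mod 731)
730 = 512 + 128 + 64 + 16 + 8 + 2 in binary powers of 2.
So 2^730 ≡ 256 · 477 · 256 · 477 · 256 · 4 ≡ 4 (mod 731).
Since 4 ≠ 1, base 2 is a Fermat witness: 731 is composite.

4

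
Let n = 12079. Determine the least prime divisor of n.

47

12079 is odd.
Digit sum 19, not divisible by 3.
Ends in 9: not divisible by 5.
7: 12079 = 7·1725 + 4
11: 12079 = 11·1098 + 1
13: 12079 = 13·929 + 2
17: 12079 = 17·710 + 9
19: 12079 = 19·635 + 14
23: 12079 = 23·525 + 4
29: 12079 = 29·416 + 15
31: 12079 = 31·389 + 20
37: 12079 = 37·326 + 17
41: 12079 = 41·294 + 25
43: 12079 = 43·280 + 39
47: 12079 = 47·257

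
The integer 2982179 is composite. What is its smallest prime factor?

43

2982179 is odd.
Digit sum 38, not divisible by 3.
Ends in 9: not divisible by 5.
7: 2982179 = 7·426025 + 4
11: 2982179 = 11·271107 + 2
13: 2982179 = 13·229398 + 5
17: 2982179 = 17·175422 + 5
19: 2982179 = 19·156956 + 15
23: 2982179 = 23·129659 + 22
29: 2982179 = 29·102833 + 22
31: 2982179 = 31·96199 + 10
37: 2982179 = 37·80599 + 16
41: 2982179 = 41·72736 + 3
43: 2982179 = 43·69353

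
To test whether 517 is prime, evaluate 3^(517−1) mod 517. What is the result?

487

3^1 ≡ 3 (mod 517)
3^2 ≡ 3^2 = 9 ≡ 9 (mod 517)
3^4 ≡ 9^2 = 81 ≡ 81 (mod 517)
3^8 ≡ 81^2 = 6561 ≡ 357 (mod 517)
3^16 ≡ 357^2 = 127449 ≡ 267 (mod 517)
3^32 ≡ 267^2 = 71289 ≡ 460 (mod 517)
3^64 ≡ 460^2 = 211600 ≡ 147 (mod 517)
3^128 ≡ 147^2 = 21609 ≡ 412 (mod 517)
3^256 ≡ 412^2 = 169744 ≡ 168 (mod 517)
3^512 ≡ 168^2 = 28224 ≡ 306 (mod 517)
516 = 512 + 4 in binary powers of 2.
So 3^516 ≡ 306 · 81 ≡ 487 (mod 517).
Since 487 ≠ 1, base 3 is a Fermat witness: 517 is composite.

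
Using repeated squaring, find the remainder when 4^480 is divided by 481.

417

4^1 ≡ 4 (mod 481)
4^2 ≡ 4^2 = 16 ≡ 16 (mod 481)
4^4 ≡ 16^2 = 256 ≡ 256 (mod 481)
4^8 ≡ 256^2 = 65536 ≡ 120 (mod 481)
4^16 ≡ 120^2 = 14400 ≡ 451 (mod 481)
4^32 ≡ 451^2 = 203401 ≡ 419 (mod 481)
4^64 ≡ 419^2 = 175561 ≡ 477 (mod 481)
4^128 ≡ 477^2 = 227529 ≡ 16 (mod 481)
4^256 ≡ 16^2 = 256 ≡ 256 (mod 481)
480 = 256 + 128 + 64 + 32 in binary powers of 2.
So 4^480 ≡ 256 · 16 · 477 · 419 ≡ 417 (mod 481).
Since 417 ≠ 1, base 4 is a Fermat witness: 481 is composite.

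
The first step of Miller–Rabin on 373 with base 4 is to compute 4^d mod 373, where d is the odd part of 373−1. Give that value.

372

373 − 1 = 372 = 2^2 · 93, so d = 93.
4^1 ≡ 4 (mod 373)
4^2 ≡ 4^2 = 16 ≡ 16 (mod 373)
4^4 ≡ 16^2 = 256 ≡ 256 (mod 373)
4^8 ≡ 256^2 = 65536 ≡ 261 (mod 373)
4^16 ≡ 261^2 = 68121 ≡ 235 (mod 373)
4^32 ≡ 235^2 = 55225 ≡ 21 (mod 373)
4^64 ≡ 21^2 = 441 ≡ 68 (mod 373)
93 = 64 + 16 + 8 + 4 + 1 in binary powers of 2.
So 4^93 ≡ 68 · 235 · 261 · 256 · 4 ≡ 372 (mod 373).
Since 4^d ≡ 372 (mod 373), base 4 does not prove 373 composite.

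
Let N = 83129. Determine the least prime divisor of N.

97

83129 is odd.
Digit sum 23, not divisible by 3.
Ends in 9: not divisible by 5.
7: 83129 = 7·11875 + 4
11: 83129 = 11·7557 + 2
13: 83129 = 13·6394 + 7
17: 83129 = 17·4889 + 16
19: 83129 = 19·4375 + 4
23: 83129 = 23·3614 + 7
29: 83129 = 29·2866 + 15
31: 83129 = 31·2681 + 18
37: 83129 = 37·2246 + 27
41: 83129 = 41·2027 + 22
43: 83129 = 43·1933 + 10
47: 83129 = 47·1768 + 33
53: 83129 = 53·1568 + 25
59: 83129 = 59·1408 + 57
61: 83129 = 61·1362 + 47
67: 83129 = 67·1240 + 49
71: 83129 = 71·1170 + 59
73: 83129 = 73·1138 + 55
79: 83129 = 79·1052 + 21
83: 83129 = 83·1001 + 46
89: 83129 = 89·934 + 3
97: 83129 = 97·857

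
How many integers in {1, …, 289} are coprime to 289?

Factor: 289 = 17^2.
φ(289) = 17^1·(17−1) = 272.

272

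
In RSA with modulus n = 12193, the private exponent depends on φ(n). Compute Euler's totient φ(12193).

Factor: 12193 = 89 · 137.
φ(12193) = (89−1) · (137−1) = 88 · 136 = 11968.

11968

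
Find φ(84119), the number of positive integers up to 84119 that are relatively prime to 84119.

70560

Factor: 84119 = 7 · 61 · 197.
φ(84119) = (7−1) · (61−1) · (197−1) = 6 · 60 · 196 = 70560.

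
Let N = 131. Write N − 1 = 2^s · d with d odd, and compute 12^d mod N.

1

131 − 1 = 130 = 2^1 · 65, so d = 65.
12^1 ≡ 12 (mod 131)
12^2 ≡ 12^2 = 144 ≡ 13 (mod 131)
12^4 ≡ 13^2 = 169 ≡ 38 (mod 131)
12^8 ≡ 38^2 = 1444 ≡ 3 (mod 131)
12^16 ≡ 3^2 = 9 ≡ 9 (mod 131)
12^32 ≡ 9^2 = 81 ≡ 81 (mod 131)
12^64 ≡ 81^2 = 6561 ≡ 11 (mod 131)
65 = 64 + 1 in binary powers of 2.
So 12^65 ≡ 11 · 12 ≡ 1 (mod 131).
Since 12^d ≡ 1 (mod 131), base 12 does not prove 131 composite.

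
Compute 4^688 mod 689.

490

4^1 ≡ 4 (mod 689)
4^2 ≡ 4^2 = 16 ≡ 16 (mod 689)
4^4 ≡ 16^2 = 256 ≡ 256 (mod 689)
4^8 ≡ 256^2 = 65536 ≡ 81 (mod 689)
4^16 ≡ 81^2 = 6561 ≡ 360 (mod 689)
4^32 ≡ 360^2 = 129600 ≡ 68 (mod 689)
4^64 ≡ 68^2 = 4624 ≡ 490 (mod 689)
4^128 ≡ 490^2 = 240100 ≡ 328 (mod 689)
4^256 ≡ 328^2 = 107584 ≡ 100 (mod 689)
4^512 ≡ 100^2 = 10000 ≡ 354 (mod 689)
688 = 512 + 128 + 32 + 16 in binary powers of 2.
So 4^688 ≡ 354 · 328 · 68 · 360 ≡ 490 (mod 689).
Since 490 ≠ 1, base 4 is a Fermat witness: 689 is composite.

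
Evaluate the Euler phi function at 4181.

4032

Factor: 4181 = 37 · 113.
φ(4181) = (37−1) · (113−1) = 36 · 112 = 4032.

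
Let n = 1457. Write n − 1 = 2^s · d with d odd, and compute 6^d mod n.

1457 − 1 = 1456 = 2^4 · 91, so d = 91.
6^1 ≡ 6 (mod 1457)
6^2 ≡ 6^2 = 36 ≡ 36 (mod 1457)
6^4 ≡ 36^2 = 1296 ≡ 1296 (mod 1457)
6^8 ≡ 1296^2 = 1679616 ≡ 1152 (mod 1457)
6^16 ≡ 1152^2 = 1327104 ≡ 1234 (mod 1457)
6^32 ≡ 1234^2 = 1522756 ≡ 191 (mod 1457)
6^64 ≡ 191^2 = 36481 ≡ 56 (mod 1457)
91 = 64 + 16 + 8 + 2 + 1 in binary powers of 2.
So 6^91 ≡ 56 · 1234 · 1152 · 36 · 6 ≡ 1277 (mod 1457).
Squaring chain: 1277 → 346 → 242 → 284; never reaches −1, so base 6 is a Miller–Rabin witness that 1457 is composite.

1277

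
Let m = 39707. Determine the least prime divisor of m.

59

39707 is odd.
Digit sum 26, not divisible by 3.
Ends in 7: not divisible by 5.
7: 39707 = 7·5672 + 3
11: 39707 = 11·3609 + 8
13: 39707 = 13·3054 + 5
17: 39707 = 17·2335 + 12
19: 39707 = 19·2089 + 16
23: 39707 = 23·1726 + 9
29: 39707 = 29·1369 + 6
31: 39707 = 31·1280 + 27
37: 39707 = 37·1073 + 6
41: 39707 = 41·968 + 19
43: 39707 = 43·923 + 18
47: 39707 = 47·844 + 39
53: 39707 = 53·749 + 10
59: 39707 = 59·673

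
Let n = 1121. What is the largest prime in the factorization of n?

1121 = 19 · 59
59 is prime.
So 1121 = 19 · 59; the largest prime factor is 59.

59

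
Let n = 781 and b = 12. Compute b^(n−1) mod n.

529

12^1 ≡ 12 (mod 781)
12^2 ≡ 12^2 = 144 ≡ 144 (mod 781)
12^4 ≡ 144^2 = 20736 ≡ 430 (mod 781)
12^8 ≡ 430^2 = 184900 ≡ 584 (mod 781)
12^16 ≡ 584^2 = 341056 ≡ 540 (mod 781)
12^32 ≡ 540^2 = 291600 ≡ 287 (mod 781)
12^64 ≡ 287^2 = 82369 ≡ 364 (mod 781)
12^128 ≡ 364^2 = 132496 ≡ 507 (mod 781)
12^256 ≡ 507^2 = 257049 ≡ 100 (mod 781)
12^512 ≡ 100^2 = 10000 ≡ 628 (mod 781)
780 = 512 + 256 + 8 + 4 in binary powers of 2.
So 12^780 ≡ 628 · 100 · 584 · 430 ≡ 529 (mod 781).
Since 529 ≠ 1, base 12 is a Fermat witness: 781 is composite.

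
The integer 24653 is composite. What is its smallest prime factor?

89

24653 is odd.
Digit sum 20, not divisible by 3.
Ends in 3: not divisible by 5.
7: 24653 = 7·3521 + 6
11: 24653 = 11·2241 + 2
13: 24653 = 13·1896 + 5
17: 24653 = 17·1450 + 3
19: 24653 = 19·1297 + 10
23: 24653 = 23·1071 + 20
29: 24653 = 29·850 + 3
31: 24653 = 31·795 + 8
37: 24653 = 37·666 + 11
41: 24653 = 41·601 + 12
43: 24653 = 43·573 + 14
47: 24653 = 47·524 + 25
53: 24653 = 53·465 + 8
59: 24653 = 59·417 + 50
61: 24653 = 61·404 + 9
67: 24653 = 67·367 + 64
71: 24653 = 71·347 + 16
73: 24653 = 73·337 + 52
79: 24653 = 79·312 + 5
83: 24653 = 83·297 + 2
89: 24653 = 89·277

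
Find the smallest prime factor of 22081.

22081 is odd.
Digit sum 13, not divisible by 3.
Ends in 1: not divisible by 5.
7: 22081 = 7·3154 + 3
11: 22081 = 11·2007 + 4
13: 22081 = 13·1698 + 7
17: 22081 = 17·1298 + 15
19: 22081 = 19·1162 + 3
23: 22081 = 23·960 + 1
29: 22081 = 29·761 + 12
31: 22081 = 31·712 + 9
37: 22081 = 37·596 + 29
41: 22081 = 41·538 + 23
43: 22081 = 43·513 + 22
47: 22081 = 47·469 + 38
53: 22081 = 53·416 + 33
59: 22081 = 59·374 + 15
61: 22081 = 61·361 + 60
67: 22081 = 67·329 + 38
71: 22081 = 71·311

71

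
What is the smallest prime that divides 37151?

37151 is odd.
Digit sum 17, not divisible by 3.
Ends in 1: not divisible by 5.
7: 37151 = 7·5307 + 2
11: 37151 = 11·3377 + 4
13: 37151 = 13·2857 + 10
17: 37151 = 17·2185 + 6
19: 37151 = 19·1955 + 6
23: 37151 = 23·1615 + 6
29: 37151 = 29·1281 + 2
31: 37151 = 31·1198 + 13
37: 37151 = 37·1004 + 3
41: 37151 = 41·906 + 5
43: 37151 = 43·863 + 42
47: 37151 = 47·790 + 21
53: 37151 = 53·700 + 51
59: 37151 = 59·629 + 40
61: 37151 = 61·609 + 2
67: 37151 = 67·554 + 33
71: 37151 = 71·523 + 18
73: 37151 = 73·508 + 67
79: 37151 = 79·470 + 21
83: 37151 = 83·447 + 50
89: 37151 = 89·417 + 38
97: 37151 = 97·383

97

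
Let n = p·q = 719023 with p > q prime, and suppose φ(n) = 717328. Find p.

φ(n) = (p−1)(q−1) = n − (p+q) + 1, so p + q = 719023 − 717328 + 1 = 1696.
p and q are the roots of t² − 1696t + 719023 = 0.
Discriminant: 1696² − 4·719023 = 2876416 − 2876092 = 324; √324 = 18.
q = (1696 − 18)/2 = 839, p = (1696 + 18)/2 = 857.
Check: 839 · 857 = 719023.

857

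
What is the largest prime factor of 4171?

97

4171 = 43 · 97
97 is prime.
So 4171 = 43 · 97; the largest prime factor is 97.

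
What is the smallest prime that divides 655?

655 is odd.
Digit sum 16, not divisible by 3.
Ends in 5: divisible by 5.

5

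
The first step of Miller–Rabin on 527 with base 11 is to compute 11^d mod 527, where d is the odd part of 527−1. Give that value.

105

527 − 1 = 526 = 2^1 · 263, so d = 263.
11^1 ≡ 11 (mod 527)
11^2 ≡ 11^2 = 121 ≡ 121 (mod 527)
11^4 ≡ 121^2 = 14641 ≡ 412 (mod 527)
11^8 ≡ 412^2 = 169744 ≡ 50 (mod 527)
11^16 ≡ 50^2 = 2500 ≡ 392 (mod 527)
11^32 ≡ 392^2 = 153664 ≡ 307 (mod 527)
11^64 ≡ 307^2 = 94249 ≡ 443 (mod 527)
11^128 ≡ 443^2 = 196249 ≡ 205 (mod 527)
11^256 ≡ 205^2 = 42025 ≡ 392 (mod 527)
263 = 256 + 4 + 2 + 1 in binary powers of 2.
So 11^263 ≡ 392 · 412 · 121 · 11 ≡ 105 (mod 527).
Squaring chain: 105; never reaches −1, so base 11 is a Miller–Rabin witness that 527 is composite.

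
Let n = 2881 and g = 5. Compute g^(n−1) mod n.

1466

5^1 ≡ 5 (mod 2881)
5^2 ≡ 5^2 = 25 ≡ 25 (mod 2881)
5^4 ≡ 25^2 = 625 ≡ 625 (mod 2881)
5^8 ≡ 625^2 = 390625 ≡ 1690 (mod 2881)
5^16 ≡ 1690^2 = 2856100 ≡ 1029 (mod 2881)
5^32 ≡ 1029^2 = 1058841 ≡ 1514 (mod 2881)
5^64 ≡ 1514^2 = 2292196 ≡ 1801 (mod 2881)
5^128 ≡ 1801^2 = 3243601 ≡ 2476 (mod 2881)
5^256 ≡ 2476^2 = 6130576 ≡ 2689 (mod 2881)
5^512 ≡ 2689^2 = 7230721 ≡ 2292 (mod 2881)
5^1024 ≡ 2292^2 = 5253264 ≡ 1201 (mod 2881)
5^2048 ≡ 1201^2 = 1442401 ≡ 1901 (mod 2881)
2880 = 2048 + 512 + 256 + 64 in binary powers of 2.
So 5^2880 ≡ 1901 · 2292 · 2689 · 1801 ≡ 1466 (mod 2881).
Since 1466 ≠ 1, base 5 is a Fermat witness: 2881 is composite.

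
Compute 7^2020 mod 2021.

294

7^1 ≡ 7 (mod 2021)
7^2 ≡ 7^2 = 49 ≡ 49 (mod 2021)
7^4 ≡ 49^2 = 2401 ≡ 380 (mod 2021)
7^8 ≡ 380^2 = 144400 ≡ 909 (mod 2021)
7^16 ≡ 909^2 = 826281 ≡ 1713 (mod 2021)
7^32 ≡ 1713^2 = 2934369 ≡ 1898 (mod 2021)
7^64 ≡ 1898^2 = 3602404 ≡ 982 (mod 2021)
7^128 ≡ 982^2 = 964324 ≡ 307 (mod 2021)
7^256 ≡ 307^2 = 94249 ≡ 1283 (mod 2021)
7^512 ≡ 1283^2 = 1646089 ≡ 995 (mod 2021)
7^1024 ≡ 995^2 = 990025 ≡ 1756 (mod 2021)
2020 = 1024 + 512 + 256 + 128 + 64 + 32 + 4 in binary powers of 2.
So 7^2020 ≡ 1756 · 995 · 1283 · 307 · 982 · 1898 · 380 ≡ 294 (mod 2021).
Since 294 ≠ 1, base 7 is a Fermat witness: 2021 is composite.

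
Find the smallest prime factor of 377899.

29

377899 is odd.
Digit sum 43, not divisible by 3.
Ends in 9: not divisible by 5.
7: 377899 = 7·53985 + 4
11: 377899 = 11·34354 + 5
13: 377899 = 13·29069 + 2
17: 377899 = 17·22229 + 6
19: 377899 = 19·19889 + 8
23: 377899 = 23·16430 + 9
29: 377899 = 29·13031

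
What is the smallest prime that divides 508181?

508181 is odd.
Digit sum 23, not divisible by 3.
Ends in 1: not divisible by 5.
7: 508181 = 7·72597 + 2
11: 508181 = 11·46198 + 3
13: 508181 = 13·39090 + 11
17: 508181 = 17·29893

17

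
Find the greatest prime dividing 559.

559 = 13 · 43
43 is prime.
So 559 = 13 · 43; the largest prime factor is 43.

43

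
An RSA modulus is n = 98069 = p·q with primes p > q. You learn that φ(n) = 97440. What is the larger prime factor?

φ(n) = (p−1)(q−1) = n − (p+q) + 1, so p + q = 98069 − 97440 + 1 = 630.
p and q are the roots of t² − 630t + 98069 = 0.
Discriminant: 630² − 4·98069 = 396900 − 392276 = 4624; √4624 = 68.
q = (630 − 68)/2 = 281, p = (630 + 68)/2 = 349.
Check: 281 · 349 = 98069.

349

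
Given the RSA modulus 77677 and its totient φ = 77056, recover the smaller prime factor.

173

φ(n) = (p−1)(q−1) = n − (p+q) + 1, so p + q = 77677 − 77056 + 1 = 622.
p and q are the roots of t² − 622t + 77677 = 0.
Discriminant: 622² − 4·77677 = 386884 − 310708 = 76176; √76176 = 276.
q = (622 − 276)/2 = 173, p = (622 + 276)/2 = 449.
Check: 173 · 449 = 77677.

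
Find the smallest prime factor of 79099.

79099 is odd.
Digit sum 34, not divisible by 3.
Ends in 9: not divisible by 5.
7: 79099 = 7·11299 + 6
11: 79099 = 11·7190 + 9
13: 79099 = 13·6084 + 7
17: 79099 = 17·4652 + 15
19: 79099 = 19·4163 + 2
23: 79099 = 23·3439 + 2
29: 79099 = 29·2727 + 16
31: 79099 = 31·2551 + 18
37: 79099 = 37·2137 + 30
41: 79099 = 41·1929 + 10
43: 79099 = 43·1839 + 22
47: 79099 = 47·1682 + 45
53: 79099 = 53·1492 + 23
59: 79099 = 59·1340 + 39
61: 79099 = 61·1296 + 43
67: 79099 = 67·1180 + 39
71: 79099 = 71·1114 + 5
73: 79099 = 73·1083 + 40
79: 79099 = 79·1001 + 20
83: 79099 = 83·953

83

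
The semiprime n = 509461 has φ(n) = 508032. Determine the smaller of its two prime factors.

673

φ(n) = (p−1)(q−1) = n − (p+q) + 1, so p + q = 509461 − 508032 + 1 = 1430.
p and q are the roots of t² − 1430t + 509461 = 0.
Discriminant: 1430² − 4·509461 = 2044900 − 2037844 = 7056; √7056 = 84.
q = (1430 − 84)/2 = 673, p = (1430 + 84)/2 = 757.
Check: 673 · 757 = 509461.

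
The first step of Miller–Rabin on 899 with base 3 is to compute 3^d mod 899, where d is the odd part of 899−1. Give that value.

899 − 1 = 898 = 2^1 · 449, so d = 449.
3^1 ≡ 3 (mod 899)
3^2 ≡ 3^2 = 9 ≡ 9 (mod 899)
3^4 ≡ 9^2 = 81 ≡ 81 (mod 899)
3^8 ≡ 81^2 = 6561 ≡ 268 (mod 899)
3^16 ≡ 268^2 = 71824 ≡ 803 (mod 899)
3^32 ≡ 803^2 = 644809 ≡ 226 (mod 899)
3^64 ≡ 226^2 = 51076 ≡ 732 (mod 899)
3^128 ≡ 732^2 = 535824 ≡ 20 (mod 899)
3^256 ≡ 20^2 = 400 ≡ 400 (mod 899)
449 = 256 + 128 + 64 + 1 in binary powers of 2.
So 3^449 ≡ 400 · 20 · 732 · 3 ≡ 641 (mod 899).
Squaring chain: 641; never reaches −1, so base 3 is a Miller–Rabin witness that 899 is composite.

641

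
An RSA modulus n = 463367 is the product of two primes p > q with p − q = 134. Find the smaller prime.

617

Since p = q + 134, we have 463367 = q(q + 134), so q² + 134q − 463367 = 0.
Discriminant: 134² + 4·463367 = 17956 + 1853468 = 1871424; √1871424 = 1368.
q = (−134 + 1368)/2 = 617, and p = q + 134 = 751.
Check: 617 · 751 = 463367.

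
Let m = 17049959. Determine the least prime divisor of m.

67

17049959 is odd.
Digit sum 44, not divisible by 3.
Ends in 9: not divisible by 5.
7: 17049959 = 7·2435708 + 3
11: 17049959 = 11·1549996 + 3
13: 17049959 = 13·1311535 + 4
17: 17049959 = 17·1002938 + 13
19: 17049959 = 19·897366 + 5
23: 17049959 = 23·741302 + 13
29: 17049959 = 29·587929 + 18
31: 17049959 = 31·549998 + 21
37: 17049959 = 37·460809 + 26
41: 17049959 = 41·415852 + 27
43: 17049959 = 43·396510 + 29
47: 17049959 = 47·362765 + 4
53: 17049959 = 53·321697 + 18
59: 17049959 = 59·288982 + 21
61: 17049959 = 61·279507 + 32
67: 17049959 = 67·254477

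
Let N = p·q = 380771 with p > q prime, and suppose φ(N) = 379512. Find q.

φ(n) = (p−1)(q−1) = n − (p+q) + 1, so p + q = 380771 − 379512 + 1 = 1260.
p and q are the roots of t² − 1260t + 380771 = 0.
Discriminant: 1260² − 4·380771 = 1587600 − 1523084 = 64516; √64516 = 254.
q = (1260 − 254)/2 = 503, p = (1260 + 254)/2 = 757.
Check: 503 · 757 = 380771.

503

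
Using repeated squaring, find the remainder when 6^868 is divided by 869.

840

6^1 ≡ 6 (mod 869)
6^2 ≡ 6^2 = 36 ≡ 36 (mod 869)
6^4 ≡ 36^2 = 1296 ≡ 427 (mod 869)
6^8 ≡ 427^2 = 182329 ≡ 708 (mod 869)
6^16 ≡ 708^2 = 501264 ≡ 720 (mod 869)
6^32 ≡ 720^2 = 518400 ≡ 476 (mod 869)
6^64 ≡ 476^2 = 226576 ≡ 636 (mod 869)
6^128 ≡ 636^2 = 404496 ≡ 411 (mod 869)
6^256 ≡ 411^2 = 168921 ≡ 335 (mod 869)
6^512 ≡ 335^2 = 112225 ≡ 124 (mod 869)
868 = 512 + 256 + 64 + 32 + 4 in binary powers of 2.
So 6^868 ≡ 124 · 335 · 636 · 476 · 427 ≡ 840 (mod 869).
Since 840 ≠ 1, base 6 is a Fermat witness: 869 is composite.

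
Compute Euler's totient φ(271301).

252720

Factor: 271301 = 19 · 109 · 131.
φ(271301) = (19−1) · (109−1) · (131−1) = 18 · 108 · 130 = 252720.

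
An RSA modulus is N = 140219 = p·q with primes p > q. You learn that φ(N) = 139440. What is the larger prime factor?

φ(n) = (p−1)(q−1) = n − (p+q) + 1, so p + q = 140219 − 139440 + 1 = 780.
p and q are the roots of t² − 780t + 140219 = 0.
Discriminant: 780² − 4·140219 = 608400 − 560876 = 47524; √47524 = 218.
q = (780 − 218)/2 = 281, p = (780 + 218)/2 = 499.
Check: 281 · 499 = 140219.

499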